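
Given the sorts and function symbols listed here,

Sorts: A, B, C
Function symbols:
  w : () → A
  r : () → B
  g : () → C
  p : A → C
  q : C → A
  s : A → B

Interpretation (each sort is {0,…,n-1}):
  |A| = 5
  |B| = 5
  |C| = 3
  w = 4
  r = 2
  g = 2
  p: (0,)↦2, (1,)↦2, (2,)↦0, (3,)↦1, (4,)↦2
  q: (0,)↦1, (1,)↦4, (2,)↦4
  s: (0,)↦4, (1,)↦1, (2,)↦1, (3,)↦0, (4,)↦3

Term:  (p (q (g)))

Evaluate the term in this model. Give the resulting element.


value = 2

  g = 2
  (q (g)) = q(2,) = 4
  (p (q (g))) = p(4,) = 2


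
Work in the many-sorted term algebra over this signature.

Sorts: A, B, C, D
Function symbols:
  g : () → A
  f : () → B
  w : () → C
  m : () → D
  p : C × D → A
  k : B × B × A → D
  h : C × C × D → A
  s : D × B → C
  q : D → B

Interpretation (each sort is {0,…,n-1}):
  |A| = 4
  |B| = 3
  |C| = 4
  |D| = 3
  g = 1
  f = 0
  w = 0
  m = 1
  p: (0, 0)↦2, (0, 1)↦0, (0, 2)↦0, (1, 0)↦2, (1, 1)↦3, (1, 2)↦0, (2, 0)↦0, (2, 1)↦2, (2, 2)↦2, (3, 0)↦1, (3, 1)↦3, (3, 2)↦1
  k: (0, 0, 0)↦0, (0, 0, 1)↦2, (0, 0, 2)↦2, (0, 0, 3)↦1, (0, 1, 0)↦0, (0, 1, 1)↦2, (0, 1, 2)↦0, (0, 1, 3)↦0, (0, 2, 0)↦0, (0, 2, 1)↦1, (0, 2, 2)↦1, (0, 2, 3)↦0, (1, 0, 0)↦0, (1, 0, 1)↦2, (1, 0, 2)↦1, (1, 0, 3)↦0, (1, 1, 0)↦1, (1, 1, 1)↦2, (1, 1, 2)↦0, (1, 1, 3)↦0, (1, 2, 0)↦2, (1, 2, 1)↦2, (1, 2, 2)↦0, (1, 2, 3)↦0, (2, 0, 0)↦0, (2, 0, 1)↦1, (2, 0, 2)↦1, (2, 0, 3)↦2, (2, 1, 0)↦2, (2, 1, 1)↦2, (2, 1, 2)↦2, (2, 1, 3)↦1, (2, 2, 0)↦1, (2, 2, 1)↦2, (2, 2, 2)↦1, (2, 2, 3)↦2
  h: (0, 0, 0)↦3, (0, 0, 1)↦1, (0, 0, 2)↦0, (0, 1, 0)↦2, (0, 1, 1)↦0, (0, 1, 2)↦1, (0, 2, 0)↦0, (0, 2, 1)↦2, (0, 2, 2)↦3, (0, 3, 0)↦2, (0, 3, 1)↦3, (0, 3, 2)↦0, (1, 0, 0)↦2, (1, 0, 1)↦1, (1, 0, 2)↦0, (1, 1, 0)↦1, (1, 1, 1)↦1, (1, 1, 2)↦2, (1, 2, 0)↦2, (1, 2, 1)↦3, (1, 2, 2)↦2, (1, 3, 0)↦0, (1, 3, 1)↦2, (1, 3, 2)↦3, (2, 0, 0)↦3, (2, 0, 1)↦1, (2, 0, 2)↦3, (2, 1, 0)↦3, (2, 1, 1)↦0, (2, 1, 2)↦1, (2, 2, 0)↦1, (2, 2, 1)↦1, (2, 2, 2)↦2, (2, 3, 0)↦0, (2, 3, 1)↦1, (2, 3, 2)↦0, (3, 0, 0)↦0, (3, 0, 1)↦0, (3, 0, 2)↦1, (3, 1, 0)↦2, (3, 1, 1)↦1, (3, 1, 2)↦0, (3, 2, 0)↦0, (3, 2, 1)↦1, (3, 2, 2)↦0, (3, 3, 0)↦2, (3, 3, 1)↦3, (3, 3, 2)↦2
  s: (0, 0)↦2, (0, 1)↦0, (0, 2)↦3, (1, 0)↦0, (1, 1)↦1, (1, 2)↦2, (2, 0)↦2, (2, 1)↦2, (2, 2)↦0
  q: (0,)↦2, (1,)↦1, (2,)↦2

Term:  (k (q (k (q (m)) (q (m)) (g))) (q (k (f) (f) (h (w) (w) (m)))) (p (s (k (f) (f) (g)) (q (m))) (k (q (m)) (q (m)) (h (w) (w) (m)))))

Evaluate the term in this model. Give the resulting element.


value = 1

  m = 1
  (q (m)) = q(1,) = 1
  m = 1
  (q (m)) = q(1,) = 1
  g = 1
  (k (q (m)) (q (m)) (g)) = k(1, 1, 1) = 2
  (q (k (q (m)) (q (m)) (g))) = q(2,) = 2
  f = 0
  f = 0
  w = 0
  w = 0
  m = 1
  (h (w) (w) (m)) = h(0, 0, 1) = 1
  (k (f) (f) (h (w) (w) (m))) = k(0, 0, 1) = 2
  (q (k (f) (f) (h (w) (w) (m)))) = q(2,) = 2
  f = 0
  f = 0
  g = 1
  (k (f) (f) (g)) = k(0, 0, 1) = 2
  m = 1
  (q (m)) = q(1,) = 1
  (s (k (f) (f) (g)) (q (m))) = s(2, 1) = 2
  m = 1
  (q (m)) = q(1,) = 1
  m = 1
  (q (m)) = q(1,) = 1
  w = 0
  w = 0
  m = 1
  (h (w) (w) (m)) = h(0, 0, 1) = 1
  (k (q (m)) (q (m)) (h (w) (w) (m))) = k(1, 1, 1) = 2
  (p (s (k (f) (f) (g)) (q (m))) (k (q (m)) (q (m)) (h (w) (w) (m)))) = p(2, 2) = 2
  (k (q (k (q (m)) (q (m)) (g))) (q (k (f) (f) (h (w) (w) (m)))) (p (s (k (f) (f) (g)) (q (m))) (k (q (m)) (q (m)) (h (w) (w) (m))))) = k(2, 2, 2) = 1


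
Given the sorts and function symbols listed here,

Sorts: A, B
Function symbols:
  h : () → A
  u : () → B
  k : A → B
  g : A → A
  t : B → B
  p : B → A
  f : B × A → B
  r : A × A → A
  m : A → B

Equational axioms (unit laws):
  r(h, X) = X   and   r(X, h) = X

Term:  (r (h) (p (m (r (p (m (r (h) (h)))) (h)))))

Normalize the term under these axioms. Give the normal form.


normal form = (p (m (p (m (h)))))

1. (r (h) (p (m (r (p (m (r (h) (h)))) (h)))))  →  (p (m (r (p (m (r (h) (h)))) (h))))
2. (p (m (r (p (m (r (h) (h)))) (h))))  →  (p (m (p (m (r (h) (h))))))
3. (p (m (p (m (r (h) (h))))))  →  (p (m (p (m (h)))))


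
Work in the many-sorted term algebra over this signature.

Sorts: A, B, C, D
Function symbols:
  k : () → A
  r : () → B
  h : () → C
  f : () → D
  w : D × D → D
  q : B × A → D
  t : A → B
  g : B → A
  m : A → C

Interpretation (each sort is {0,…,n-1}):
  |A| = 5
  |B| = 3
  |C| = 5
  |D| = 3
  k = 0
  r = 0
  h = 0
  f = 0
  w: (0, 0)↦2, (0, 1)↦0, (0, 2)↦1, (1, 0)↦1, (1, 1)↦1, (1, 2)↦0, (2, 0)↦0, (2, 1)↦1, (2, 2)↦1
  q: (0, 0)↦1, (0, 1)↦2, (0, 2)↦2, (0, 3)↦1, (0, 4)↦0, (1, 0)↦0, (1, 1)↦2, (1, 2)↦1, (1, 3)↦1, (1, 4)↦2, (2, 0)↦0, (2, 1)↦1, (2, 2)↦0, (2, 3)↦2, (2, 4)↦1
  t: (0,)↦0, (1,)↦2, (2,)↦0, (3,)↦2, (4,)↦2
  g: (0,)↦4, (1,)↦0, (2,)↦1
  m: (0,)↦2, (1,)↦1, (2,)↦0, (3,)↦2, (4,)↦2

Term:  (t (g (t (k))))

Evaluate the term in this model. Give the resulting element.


  k = 0
  (t (k)) = t(0,) = 0
  (g (t (k))) = g(0,) = 4
  (t (g (t (k)))) = t(4,) = 2

value = 2


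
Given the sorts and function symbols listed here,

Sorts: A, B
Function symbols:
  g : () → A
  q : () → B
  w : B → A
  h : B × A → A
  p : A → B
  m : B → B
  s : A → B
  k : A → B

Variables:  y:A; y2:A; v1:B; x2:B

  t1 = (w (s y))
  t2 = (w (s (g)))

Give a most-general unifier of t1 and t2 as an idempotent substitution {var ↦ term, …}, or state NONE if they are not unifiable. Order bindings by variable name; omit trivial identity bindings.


{y ↦ (g)}


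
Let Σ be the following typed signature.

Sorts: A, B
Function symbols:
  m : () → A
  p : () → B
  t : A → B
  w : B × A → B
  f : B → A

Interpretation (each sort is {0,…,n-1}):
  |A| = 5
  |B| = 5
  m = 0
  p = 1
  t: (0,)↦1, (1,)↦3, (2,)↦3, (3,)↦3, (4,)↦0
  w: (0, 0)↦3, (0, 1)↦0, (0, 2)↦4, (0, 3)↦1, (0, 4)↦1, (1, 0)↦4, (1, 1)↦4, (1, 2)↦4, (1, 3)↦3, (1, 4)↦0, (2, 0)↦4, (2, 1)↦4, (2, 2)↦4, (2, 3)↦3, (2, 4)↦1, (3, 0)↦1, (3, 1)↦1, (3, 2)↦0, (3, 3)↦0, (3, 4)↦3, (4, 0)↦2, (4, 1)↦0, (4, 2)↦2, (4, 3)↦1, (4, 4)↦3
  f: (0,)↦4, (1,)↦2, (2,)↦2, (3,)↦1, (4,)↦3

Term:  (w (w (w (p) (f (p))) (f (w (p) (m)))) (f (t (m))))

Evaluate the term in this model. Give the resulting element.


  p = 1
  p = 1
  (f (p)) = f(1,) = 2
  (w (p) (f (p))) = w(1, 2) = 4
  p = 1
  m = 0
  (w (p) (m)) = w(1, 0) = 4
  (f (w (p) (m))) = f(4,) = 3
  (w (w (p) (f (p))) (f (w (p) (m)))) = w(4, 3) = 1
  m = 0
  (t (m)) = t(0,) = 1
  (f (t (m))) = f(1,) = 2
  (w (w (w (p) (f (p))) (f (w (p) (m)))) (f (t (m)))) = w(1, 2) = 4

value = 4


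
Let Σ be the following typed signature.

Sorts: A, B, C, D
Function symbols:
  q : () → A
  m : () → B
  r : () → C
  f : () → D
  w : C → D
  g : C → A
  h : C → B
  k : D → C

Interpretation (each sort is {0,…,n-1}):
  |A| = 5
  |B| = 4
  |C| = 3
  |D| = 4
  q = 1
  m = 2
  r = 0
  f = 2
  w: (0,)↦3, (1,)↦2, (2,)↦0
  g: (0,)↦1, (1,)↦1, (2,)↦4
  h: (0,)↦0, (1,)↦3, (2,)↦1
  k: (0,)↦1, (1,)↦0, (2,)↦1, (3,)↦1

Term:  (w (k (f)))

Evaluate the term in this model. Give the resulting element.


  f = 2
  (k (f)) = k(2,) = 1
  (w (k (f))) = w(1,) = 2

value = 2


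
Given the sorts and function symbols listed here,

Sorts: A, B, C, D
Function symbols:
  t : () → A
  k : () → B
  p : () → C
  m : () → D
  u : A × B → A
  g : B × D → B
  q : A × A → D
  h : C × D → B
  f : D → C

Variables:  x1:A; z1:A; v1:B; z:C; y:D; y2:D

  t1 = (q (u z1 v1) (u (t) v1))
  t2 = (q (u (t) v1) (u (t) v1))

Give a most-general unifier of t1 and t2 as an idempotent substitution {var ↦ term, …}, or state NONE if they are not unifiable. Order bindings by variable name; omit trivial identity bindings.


{z1 ↦ (t)}


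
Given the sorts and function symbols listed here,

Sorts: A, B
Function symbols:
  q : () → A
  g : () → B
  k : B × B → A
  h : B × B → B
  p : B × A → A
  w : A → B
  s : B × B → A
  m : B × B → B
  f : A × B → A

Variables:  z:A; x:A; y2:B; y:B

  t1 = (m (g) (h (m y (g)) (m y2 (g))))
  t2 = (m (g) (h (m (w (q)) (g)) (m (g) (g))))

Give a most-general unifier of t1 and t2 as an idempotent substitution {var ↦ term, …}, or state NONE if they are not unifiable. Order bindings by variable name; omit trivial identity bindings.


{y ↦ (w (q)), y2 ↦ (g)}


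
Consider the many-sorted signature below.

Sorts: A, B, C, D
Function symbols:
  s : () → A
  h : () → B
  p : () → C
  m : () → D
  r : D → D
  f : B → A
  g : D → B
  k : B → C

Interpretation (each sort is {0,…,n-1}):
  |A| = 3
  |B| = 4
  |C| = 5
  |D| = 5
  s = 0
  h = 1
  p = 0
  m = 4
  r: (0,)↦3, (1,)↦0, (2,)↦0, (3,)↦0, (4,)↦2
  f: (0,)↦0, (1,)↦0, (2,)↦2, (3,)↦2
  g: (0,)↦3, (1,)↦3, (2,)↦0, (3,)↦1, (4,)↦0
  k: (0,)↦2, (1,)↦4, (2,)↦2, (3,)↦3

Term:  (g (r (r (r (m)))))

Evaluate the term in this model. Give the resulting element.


value = 1

  m = 4
  (r (m)) = r(4,) = 2
  (r (r (m))) = r(2,) = 0
  (r (r (r (m)))) = r(0,) = 3
  (g (r (r (r (m))))) = g(3,) = 1


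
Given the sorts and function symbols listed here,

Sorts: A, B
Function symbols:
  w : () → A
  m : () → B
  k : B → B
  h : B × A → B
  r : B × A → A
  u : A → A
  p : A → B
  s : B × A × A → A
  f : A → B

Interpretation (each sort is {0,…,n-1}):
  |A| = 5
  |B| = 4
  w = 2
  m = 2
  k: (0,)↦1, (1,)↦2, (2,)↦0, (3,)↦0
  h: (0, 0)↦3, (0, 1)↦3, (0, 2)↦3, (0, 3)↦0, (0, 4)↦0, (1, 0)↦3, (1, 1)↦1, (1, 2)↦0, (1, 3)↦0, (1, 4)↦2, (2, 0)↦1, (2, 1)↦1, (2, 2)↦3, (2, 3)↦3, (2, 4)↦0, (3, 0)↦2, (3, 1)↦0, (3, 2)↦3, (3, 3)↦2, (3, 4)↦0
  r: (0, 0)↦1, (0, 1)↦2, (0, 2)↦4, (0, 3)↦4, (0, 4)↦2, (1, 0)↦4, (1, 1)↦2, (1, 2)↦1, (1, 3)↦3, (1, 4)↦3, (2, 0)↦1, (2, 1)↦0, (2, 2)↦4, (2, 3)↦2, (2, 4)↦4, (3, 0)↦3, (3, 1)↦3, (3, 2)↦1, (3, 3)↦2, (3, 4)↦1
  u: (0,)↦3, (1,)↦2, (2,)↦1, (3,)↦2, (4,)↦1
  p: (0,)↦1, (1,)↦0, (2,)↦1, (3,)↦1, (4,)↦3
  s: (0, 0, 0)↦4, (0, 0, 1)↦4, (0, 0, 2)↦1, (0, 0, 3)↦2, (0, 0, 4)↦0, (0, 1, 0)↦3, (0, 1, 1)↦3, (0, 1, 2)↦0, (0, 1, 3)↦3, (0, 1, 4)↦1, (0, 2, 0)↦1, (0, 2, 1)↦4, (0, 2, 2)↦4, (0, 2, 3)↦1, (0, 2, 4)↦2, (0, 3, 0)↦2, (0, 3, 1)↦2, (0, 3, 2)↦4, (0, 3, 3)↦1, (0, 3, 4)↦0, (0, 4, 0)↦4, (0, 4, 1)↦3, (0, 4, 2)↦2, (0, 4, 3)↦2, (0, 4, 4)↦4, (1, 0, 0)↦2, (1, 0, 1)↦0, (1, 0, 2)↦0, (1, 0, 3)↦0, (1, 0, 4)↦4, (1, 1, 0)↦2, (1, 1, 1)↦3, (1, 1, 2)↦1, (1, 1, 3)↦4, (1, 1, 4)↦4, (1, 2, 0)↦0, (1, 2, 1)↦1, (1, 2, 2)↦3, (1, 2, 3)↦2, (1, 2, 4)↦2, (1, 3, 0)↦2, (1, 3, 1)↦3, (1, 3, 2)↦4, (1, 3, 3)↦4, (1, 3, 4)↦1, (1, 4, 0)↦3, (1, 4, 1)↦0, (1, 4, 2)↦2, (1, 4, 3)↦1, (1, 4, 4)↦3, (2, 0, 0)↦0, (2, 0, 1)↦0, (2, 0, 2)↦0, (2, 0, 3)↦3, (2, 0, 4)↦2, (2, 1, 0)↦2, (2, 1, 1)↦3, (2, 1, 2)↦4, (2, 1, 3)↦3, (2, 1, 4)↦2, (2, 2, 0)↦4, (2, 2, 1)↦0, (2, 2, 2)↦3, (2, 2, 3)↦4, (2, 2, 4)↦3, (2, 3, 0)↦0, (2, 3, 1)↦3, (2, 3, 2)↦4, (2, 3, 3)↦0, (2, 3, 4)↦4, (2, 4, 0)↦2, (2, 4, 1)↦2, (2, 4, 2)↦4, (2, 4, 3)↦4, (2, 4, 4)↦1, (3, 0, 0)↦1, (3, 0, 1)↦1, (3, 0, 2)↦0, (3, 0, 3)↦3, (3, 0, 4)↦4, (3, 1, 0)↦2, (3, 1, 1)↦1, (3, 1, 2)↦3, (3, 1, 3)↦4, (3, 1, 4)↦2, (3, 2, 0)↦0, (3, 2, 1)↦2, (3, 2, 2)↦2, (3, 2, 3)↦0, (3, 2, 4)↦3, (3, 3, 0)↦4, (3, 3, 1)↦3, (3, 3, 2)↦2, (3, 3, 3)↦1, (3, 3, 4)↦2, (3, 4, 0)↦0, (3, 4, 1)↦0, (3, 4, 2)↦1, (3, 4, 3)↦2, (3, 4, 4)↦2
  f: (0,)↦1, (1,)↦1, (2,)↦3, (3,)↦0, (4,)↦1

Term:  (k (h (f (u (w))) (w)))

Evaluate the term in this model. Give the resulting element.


value = 1

  w = 2
  (u (w)) = u(2,) = 1
  (f (u (w))) = f(1,) = 1
  w = 2
  (h (f (u (w))) (w)) = h(1, 2) = 0
  (k (h (f (u (w))) (w))) = k(0,) = 1


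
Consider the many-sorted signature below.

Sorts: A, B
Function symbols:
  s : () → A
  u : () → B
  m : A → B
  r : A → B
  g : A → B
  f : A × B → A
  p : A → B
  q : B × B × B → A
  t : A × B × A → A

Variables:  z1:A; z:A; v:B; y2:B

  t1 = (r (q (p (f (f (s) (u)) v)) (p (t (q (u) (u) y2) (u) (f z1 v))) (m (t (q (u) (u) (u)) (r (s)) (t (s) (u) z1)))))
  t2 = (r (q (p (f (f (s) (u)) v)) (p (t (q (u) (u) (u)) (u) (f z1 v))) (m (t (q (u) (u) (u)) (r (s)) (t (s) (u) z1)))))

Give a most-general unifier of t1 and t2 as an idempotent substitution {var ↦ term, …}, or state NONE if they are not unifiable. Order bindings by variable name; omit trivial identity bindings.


{y2 ↦ (u)}


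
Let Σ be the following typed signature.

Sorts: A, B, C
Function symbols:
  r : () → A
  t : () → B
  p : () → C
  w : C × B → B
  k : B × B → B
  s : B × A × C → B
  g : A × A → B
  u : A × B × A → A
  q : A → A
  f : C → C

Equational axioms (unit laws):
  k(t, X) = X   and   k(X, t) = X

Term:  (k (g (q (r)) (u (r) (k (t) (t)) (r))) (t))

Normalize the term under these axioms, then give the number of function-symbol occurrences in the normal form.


size = 7

1. (k (g (q (r)) (u (r) (k (t) (t)) (r))) (t))  →  (g (q (r)) (u (r) (k (t) (t)) (r)))
2. (g (q (r)) (u (r) (k (t) (t)) (r)))  →  (g (q (r)) (u (r) (t) (r)))
normal form: (g (q (r)) (u (r) (t) (r)))


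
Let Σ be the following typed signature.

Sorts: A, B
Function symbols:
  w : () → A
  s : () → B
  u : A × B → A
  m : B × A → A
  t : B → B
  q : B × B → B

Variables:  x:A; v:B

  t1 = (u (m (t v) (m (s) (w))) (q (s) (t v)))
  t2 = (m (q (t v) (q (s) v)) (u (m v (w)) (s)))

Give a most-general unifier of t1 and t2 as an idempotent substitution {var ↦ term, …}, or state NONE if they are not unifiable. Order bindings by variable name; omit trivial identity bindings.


head clash or occurs-check failure — not unifiable

NONE (not unifiable)


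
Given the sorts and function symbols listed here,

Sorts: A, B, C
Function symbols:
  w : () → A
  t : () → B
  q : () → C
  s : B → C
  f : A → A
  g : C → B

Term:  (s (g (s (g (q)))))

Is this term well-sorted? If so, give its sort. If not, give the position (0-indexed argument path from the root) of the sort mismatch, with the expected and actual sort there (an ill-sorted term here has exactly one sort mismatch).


well-sorted; sort = C

        (q) : C
      (g (q)) : B
    (s (g (q))) : C
  (g (s (g (q)))) : B
(s (g (s (g (q))))) : C


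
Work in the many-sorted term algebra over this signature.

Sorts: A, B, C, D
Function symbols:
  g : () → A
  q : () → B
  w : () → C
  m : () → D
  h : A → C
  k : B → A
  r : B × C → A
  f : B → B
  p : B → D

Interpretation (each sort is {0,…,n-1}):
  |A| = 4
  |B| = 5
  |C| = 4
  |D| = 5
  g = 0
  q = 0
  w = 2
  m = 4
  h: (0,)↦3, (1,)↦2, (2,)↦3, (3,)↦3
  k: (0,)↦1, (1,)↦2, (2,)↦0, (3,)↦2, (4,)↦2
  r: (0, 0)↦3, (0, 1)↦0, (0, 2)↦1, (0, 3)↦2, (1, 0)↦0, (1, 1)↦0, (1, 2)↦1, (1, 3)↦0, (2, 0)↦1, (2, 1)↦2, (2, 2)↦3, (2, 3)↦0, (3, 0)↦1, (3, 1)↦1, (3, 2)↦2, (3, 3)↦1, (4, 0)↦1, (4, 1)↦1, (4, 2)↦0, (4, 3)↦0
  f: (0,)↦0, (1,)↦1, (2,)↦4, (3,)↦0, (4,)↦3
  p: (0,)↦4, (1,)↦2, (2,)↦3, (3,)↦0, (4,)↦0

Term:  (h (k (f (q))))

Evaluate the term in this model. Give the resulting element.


value = 2

  q = 0
  (f (q)) = f(0,) = 0
  (k (f (q))) = k(0,) = 1
  (h (k (f (q)))) = h(1,) = 2


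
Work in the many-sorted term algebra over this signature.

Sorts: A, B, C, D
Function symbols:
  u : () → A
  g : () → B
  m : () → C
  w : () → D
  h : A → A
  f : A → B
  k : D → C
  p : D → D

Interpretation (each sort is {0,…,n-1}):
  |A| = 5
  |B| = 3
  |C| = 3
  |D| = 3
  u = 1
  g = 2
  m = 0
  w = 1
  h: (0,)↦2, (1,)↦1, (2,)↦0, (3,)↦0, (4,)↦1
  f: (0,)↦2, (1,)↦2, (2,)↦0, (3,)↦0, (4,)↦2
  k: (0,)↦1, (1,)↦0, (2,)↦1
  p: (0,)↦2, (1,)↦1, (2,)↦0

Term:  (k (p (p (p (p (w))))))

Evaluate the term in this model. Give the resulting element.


  w = 1
  (p (w)) = p(1,) = 1
  (p (p (w))) = p(1,) = 1
  (p (p (p (w)))) = p(1,) = 1
  (p (p (p (p (w))))) = p(1,) = 1
  (k (p (p (p (p (w)))))) = k(1,) = 0

value = 0


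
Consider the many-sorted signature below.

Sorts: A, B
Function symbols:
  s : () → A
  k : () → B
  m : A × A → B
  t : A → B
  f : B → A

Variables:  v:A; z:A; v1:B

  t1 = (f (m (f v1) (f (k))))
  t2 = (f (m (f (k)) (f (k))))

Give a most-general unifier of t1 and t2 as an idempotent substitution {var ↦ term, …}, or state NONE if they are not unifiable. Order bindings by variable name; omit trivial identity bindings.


{v1 ↦ (k)}


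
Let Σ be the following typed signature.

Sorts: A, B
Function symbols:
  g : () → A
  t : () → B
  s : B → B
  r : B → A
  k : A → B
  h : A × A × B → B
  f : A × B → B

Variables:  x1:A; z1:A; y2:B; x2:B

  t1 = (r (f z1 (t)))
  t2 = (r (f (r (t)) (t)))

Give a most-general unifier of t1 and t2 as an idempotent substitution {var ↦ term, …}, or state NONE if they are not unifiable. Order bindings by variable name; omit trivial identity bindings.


{z1 ↦ (r (t))}


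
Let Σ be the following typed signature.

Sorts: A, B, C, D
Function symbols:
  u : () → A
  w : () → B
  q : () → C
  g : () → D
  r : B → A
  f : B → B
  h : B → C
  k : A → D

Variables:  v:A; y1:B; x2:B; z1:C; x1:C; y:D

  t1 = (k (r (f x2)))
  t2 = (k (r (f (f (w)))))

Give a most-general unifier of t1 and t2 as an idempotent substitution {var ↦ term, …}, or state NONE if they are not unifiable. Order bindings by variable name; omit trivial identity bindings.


{x2 ↦ (f (w))}


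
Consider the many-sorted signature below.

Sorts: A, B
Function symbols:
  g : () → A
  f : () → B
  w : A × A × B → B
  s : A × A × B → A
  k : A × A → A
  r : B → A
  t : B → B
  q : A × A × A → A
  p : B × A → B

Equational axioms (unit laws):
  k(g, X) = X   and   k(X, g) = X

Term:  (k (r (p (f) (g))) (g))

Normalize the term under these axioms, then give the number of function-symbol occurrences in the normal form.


1. (k (r (p (f) (g))) (g))  →  (r (p (f) (g)))
normal form: (r (p (f) (g)))

size = 4


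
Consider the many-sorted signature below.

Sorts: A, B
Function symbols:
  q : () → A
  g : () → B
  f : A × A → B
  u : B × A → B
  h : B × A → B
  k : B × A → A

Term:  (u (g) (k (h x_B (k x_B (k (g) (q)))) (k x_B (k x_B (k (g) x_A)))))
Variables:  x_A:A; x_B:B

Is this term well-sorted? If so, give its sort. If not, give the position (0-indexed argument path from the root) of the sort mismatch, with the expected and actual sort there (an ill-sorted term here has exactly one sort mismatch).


  (g) : B
      x_B : B
        x_B : B
          (g) : B
          (q) : A
        (k (g) (q)) : A
      (k x_B (k (g) (q))) : A
    (h x_B (k x_B (k (g) (q)))) : B
      x_B : B
        x_B : B
          (g) : B
          x_A : A
        (k (g) x_A) : A
      (k x_B (k (g) x_A)) : A
    (k x_B (k x_B (k (g) x_A))) : A
  (k (h x_B (k x_B (k (g) (q)))) (k x_B (k x_B (k (g) x_A)))) : A
(u (g) (k (h x_B (k x_B (k (g) (q)))) (k x_B (k x_B (k (g) x_A))))) : B

well-sorted; sort = B


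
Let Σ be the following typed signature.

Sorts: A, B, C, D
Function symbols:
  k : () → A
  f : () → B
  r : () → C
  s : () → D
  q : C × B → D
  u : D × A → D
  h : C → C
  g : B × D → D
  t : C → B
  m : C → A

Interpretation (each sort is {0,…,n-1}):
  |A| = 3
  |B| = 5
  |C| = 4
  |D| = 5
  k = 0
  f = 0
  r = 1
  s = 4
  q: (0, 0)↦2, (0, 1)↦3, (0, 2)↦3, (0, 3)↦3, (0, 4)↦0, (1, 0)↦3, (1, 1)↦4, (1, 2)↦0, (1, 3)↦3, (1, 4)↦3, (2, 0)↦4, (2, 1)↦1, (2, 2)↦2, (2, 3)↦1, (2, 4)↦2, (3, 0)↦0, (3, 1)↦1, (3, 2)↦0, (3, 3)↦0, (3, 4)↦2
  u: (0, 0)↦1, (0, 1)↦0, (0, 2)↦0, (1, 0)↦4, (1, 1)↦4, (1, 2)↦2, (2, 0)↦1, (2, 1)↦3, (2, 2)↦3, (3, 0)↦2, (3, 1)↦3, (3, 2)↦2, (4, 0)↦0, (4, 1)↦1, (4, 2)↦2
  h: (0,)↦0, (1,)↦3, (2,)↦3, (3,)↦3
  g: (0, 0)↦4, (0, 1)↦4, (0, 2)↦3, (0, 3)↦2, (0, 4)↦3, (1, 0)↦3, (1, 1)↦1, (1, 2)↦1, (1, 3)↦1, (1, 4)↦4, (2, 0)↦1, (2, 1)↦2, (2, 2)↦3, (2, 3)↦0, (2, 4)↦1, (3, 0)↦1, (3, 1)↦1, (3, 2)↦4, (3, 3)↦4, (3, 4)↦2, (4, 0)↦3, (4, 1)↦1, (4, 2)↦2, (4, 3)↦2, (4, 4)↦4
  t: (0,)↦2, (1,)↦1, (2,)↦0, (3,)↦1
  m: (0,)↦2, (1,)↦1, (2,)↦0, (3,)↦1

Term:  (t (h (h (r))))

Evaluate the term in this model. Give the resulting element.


value = 1

  r = 1
  (h (r)) = h(1,) = 3
  (h (h (r))) = h(3,) = 3
  (t (h (h (r)))) = t(3,) = 1


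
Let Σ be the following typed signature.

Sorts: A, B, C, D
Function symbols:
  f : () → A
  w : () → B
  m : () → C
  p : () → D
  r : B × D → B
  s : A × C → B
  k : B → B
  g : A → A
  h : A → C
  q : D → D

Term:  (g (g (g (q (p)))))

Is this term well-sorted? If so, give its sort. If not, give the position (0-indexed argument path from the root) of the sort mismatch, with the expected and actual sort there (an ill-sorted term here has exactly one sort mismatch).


        (p) : D
      (q (p)) : D
    (g (q (p))) : ✗ arg 0 at [0, 0, 0] has sort D, expected A

ill-sorted at position [0, 0, 0]: expected A, got D


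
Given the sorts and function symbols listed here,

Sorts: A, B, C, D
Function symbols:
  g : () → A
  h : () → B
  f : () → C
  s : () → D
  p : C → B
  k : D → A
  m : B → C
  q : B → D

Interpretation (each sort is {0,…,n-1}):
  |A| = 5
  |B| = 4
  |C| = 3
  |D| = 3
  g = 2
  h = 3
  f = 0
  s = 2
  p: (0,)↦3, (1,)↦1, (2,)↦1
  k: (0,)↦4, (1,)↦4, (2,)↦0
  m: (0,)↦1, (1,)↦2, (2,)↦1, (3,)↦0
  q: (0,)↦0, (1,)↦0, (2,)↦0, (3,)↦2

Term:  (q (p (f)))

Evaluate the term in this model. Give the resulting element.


  f = 0
  (p (f)) = p(0,) = 3
  (q (p (f))) = q(3,) = 2

value = 2


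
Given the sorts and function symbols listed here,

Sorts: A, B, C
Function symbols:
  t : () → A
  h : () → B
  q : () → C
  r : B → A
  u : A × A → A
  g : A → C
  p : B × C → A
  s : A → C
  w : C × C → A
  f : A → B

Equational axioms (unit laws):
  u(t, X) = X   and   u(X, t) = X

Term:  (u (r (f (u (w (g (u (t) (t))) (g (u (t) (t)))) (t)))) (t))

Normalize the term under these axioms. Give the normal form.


1. (u (r (f (u (w (g (u (t) (t))) (g (u (t) (t)))) (t)))) (t))  →  (r (f (u (w (g (u (t) (t))) (g (u (t) (t)))) (t))))
2. (r (f (u (w (g (u (t) (t))) (g (u (t) (t)))) (t))))  →  (r (f (w (g (u (t) (t))) (g (u (t) (t))))))
3. (r (f (w (g (u (t) (t))) (g (u (t) (t))))))  →  (r (f (w (g (t)) (g (u (t) (t))))))
4. (r (f (w (g (t)) (g (u (t) (t))))))  →  (r (f (w (g (t)) (g (t)))))

normal form = (r (f (w (g (t)) (g (t)))))


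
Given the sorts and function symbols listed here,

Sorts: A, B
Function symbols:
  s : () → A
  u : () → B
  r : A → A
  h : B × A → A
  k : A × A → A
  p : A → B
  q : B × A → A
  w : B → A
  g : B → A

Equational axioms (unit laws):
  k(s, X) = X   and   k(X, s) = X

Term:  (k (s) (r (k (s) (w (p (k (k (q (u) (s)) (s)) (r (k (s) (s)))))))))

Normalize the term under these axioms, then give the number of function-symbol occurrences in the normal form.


size = 9

1. (k (s) (r (k (s) (w (p (k (k (q (u) (s)) (s)) (r (k (s) (s)))))))))  →  (r (k (s) (w (p (k (k (q (u) (s)) (s)) (r (k (s) (s))))))))
2. (r (k (s) (w (p (k (k (q (u) (s)) (s)) (r (k (s) (s))))))))  →  (r (w (p (k (k (q (u) (s)) (s)) (r (k (s) (s)))))))
3. (r (w (p (k (k (q (u) (s)) (s)) (r (k (s) (s)))))))  →  (r (w (p (k (q (u) (s)) (r (k (s) (s)))))))
4. (r (w (p (k (q (u) (s)) (r (k (s) (s)))))))  →  (r (w (p (k (q (u) (s)) (r (s))))))
normal form: (r (w (p (k (q (u) (s)) (r (s))))))


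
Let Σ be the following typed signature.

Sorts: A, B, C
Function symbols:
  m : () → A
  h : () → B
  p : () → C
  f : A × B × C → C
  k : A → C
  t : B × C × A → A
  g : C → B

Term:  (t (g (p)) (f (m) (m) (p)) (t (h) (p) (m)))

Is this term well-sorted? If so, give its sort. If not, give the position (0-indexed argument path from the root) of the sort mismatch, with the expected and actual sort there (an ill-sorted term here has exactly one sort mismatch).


    (p) : C
  (g (p)) : B
    (m) : A
    (m) : A
    (p) : C
  (f (m) (m) (p)) : ✗ arg 1 at [1, 1] has sort A, expected B
    (h) : B
    (p) : C
    (m) : A
  (t (h) (p) (m)) : A

ill-sorted at position [1, 1]: expected B, got A


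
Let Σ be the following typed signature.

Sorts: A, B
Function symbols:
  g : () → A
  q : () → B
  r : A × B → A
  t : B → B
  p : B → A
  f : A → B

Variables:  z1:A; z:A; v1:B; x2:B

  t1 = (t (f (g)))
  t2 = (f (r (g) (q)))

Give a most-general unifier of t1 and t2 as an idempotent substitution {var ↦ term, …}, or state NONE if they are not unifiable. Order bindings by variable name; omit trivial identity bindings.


head clash or occurs-check failure — not unifiable

NONE (not unifiable)


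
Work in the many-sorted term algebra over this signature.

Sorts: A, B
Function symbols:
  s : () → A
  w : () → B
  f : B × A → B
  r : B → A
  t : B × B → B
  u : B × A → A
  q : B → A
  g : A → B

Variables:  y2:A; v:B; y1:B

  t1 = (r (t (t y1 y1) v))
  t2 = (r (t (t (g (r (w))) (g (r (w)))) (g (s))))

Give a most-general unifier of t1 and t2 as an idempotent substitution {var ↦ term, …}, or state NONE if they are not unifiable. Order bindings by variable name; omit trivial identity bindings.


{v ↦ (g (s)), y1 ↦ (g (r (w)))}


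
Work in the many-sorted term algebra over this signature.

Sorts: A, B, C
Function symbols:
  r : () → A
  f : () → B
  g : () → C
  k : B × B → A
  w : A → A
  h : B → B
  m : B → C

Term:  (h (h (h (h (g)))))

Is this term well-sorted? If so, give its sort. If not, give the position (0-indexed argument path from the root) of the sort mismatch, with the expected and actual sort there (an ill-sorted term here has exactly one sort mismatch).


        (g) : C
      (h (g)) : ✗ arg 0 at [0, 0, 0, 0] has sort C, expected B

ill-sorted at position [0, 0, 0, 0]: expected B, got C


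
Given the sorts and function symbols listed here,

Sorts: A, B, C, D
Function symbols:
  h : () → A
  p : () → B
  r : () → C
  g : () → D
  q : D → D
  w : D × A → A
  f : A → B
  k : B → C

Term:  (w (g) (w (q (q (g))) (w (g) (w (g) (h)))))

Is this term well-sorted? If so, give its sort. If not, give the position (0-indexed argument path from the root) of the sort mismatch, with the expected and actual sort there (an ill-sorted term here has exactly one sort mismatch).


  (g) : D
        (g) : D
      (q (g)) : D
    (q (q (g))) : D
      (g) : D
        (g) : D
        (h) : A
      (w (g) (h)) : A
    (w (g) (w (g) (h))) : A
  (w (q (q (g))) (w (g) (w (g) (h)))) : A
(w (g) (w (q (q (g))) (w (g) (w (g) (h))))) : A

well-sorted; sort = A


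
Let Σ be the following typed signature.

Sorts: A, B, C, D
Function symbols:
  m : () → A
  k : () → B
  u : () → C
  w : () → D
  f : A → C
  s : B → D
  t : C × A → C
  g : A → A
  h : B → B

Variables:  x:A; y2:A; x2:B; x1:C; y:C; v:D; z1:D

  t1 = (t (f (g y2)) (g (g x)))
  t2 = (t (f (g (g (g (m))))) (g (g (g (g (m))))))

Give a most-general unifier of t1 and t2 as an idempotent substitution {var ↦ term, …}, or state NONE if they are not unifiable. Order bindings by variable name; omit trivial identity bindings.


{x ↦ (g (g (m))), y2 ↦ (g (g (m)))}


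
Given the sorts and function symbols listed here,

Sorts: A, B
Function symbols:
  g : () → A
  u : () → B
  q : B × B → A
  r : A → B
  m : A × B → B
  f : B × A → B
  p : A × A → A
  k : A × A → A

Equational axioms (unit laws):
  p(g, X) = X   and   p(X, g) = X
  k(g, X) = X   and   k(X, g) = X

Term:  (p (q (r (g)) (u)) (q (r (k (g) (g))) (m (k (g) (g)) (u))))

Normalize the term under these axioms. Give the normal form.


1. (p (q (r (g)) (u)) (q (r (k (g) (g))) (m (k (g) (g)) (u))))  →  (p (q (r (g)) (u)) (q (r (g)) (m (k (g) (g)) (u))))
2. (p (q (r (g)) (u)) (q (r (g)) (m (k (g) (g)) (u))))  →  (p (q (r (g)) (u)) (q (r (g)) (m (g) (u))))

normal form = (p (q (r (g)) (u)) (q (r (g)) (m (g) (u))))


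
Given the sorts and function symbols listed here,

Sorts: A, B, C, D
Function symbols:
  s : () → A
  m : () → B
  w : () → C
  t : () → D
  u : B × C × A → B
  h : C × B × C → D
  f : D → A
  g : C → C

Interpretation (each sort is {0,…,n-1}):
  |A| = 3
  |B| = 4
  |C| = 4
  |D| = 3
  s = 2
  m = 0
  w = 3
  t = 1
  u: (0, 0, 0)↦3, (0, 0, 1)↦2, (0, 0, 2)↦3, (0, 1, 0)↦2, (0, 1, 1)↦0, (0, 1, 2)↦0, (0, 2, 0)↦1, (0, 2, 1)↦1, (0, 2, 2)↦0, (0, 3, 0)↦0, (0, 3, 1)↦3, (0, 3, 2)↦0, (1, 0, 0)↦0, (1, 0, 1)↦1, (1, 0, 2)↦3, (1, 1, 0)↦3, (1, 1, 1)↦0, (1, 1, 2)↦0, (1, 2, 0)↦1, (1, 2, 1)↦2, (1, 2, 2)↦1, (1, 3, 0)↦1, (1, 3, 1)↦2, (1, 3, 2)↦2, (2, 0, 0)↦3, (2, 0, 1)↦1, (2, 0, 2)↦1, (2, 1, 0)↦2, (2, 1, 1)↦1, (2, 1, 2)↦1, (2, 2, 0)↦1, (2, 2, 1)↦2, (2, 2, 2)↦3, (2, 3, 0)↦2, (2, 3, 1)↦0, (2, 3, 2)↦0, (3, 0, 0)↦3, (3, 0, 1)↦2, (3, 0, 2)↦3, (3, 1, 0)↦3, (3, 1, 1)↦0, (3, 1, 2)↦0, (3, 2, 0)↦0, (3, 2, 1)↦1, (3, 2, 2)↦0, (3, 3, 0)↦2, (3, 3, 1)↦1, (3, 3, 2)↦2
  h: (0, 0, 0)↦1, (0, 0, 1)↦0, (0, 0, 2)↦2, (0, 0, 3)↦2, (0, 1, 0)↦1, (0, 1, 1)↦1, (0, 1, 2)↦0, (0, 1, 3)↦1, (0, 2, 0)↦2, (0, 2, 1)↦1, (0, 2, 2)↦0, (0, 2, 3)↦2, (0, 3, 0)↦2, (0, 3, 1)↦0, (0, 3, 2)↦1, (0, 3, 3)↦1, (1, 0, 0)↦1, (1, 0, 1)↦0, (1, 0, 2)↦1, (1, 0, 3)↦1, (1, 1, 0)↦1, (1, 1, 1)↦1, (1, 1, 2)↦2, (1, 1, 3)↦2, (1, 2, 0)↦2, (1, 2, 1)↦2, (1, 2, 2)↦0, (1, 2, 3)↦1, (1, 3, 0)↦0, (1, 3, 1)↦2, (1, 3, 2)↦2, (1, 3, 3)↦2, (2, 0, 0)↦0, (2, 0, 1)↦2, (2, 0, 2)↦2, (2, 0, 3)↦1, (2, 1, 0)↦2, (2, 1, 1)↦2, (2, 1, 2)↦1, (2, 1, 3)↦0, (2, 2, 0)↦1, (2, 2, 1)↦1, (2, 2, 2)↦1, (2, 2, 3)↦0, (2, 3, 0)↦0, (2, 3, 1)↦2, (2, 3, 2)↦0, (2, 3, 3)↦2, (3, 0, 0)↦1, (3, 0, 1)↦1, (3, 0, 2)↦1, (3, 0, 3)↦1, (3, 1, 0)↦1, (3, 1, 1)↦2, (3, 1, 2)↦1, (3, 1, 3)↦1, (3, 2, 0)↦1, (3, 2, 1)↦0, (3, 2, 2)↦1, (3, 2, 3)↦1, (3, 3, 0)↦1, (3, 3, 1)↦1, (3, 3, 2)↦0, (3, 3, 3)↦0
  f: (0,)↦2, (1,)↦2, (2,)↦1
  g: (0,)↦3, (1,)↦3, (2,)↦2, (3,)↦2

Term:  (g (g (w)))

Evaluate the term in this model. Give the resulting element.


  w = 3
  (g (w)) = g(3,) = 2
  (g (g (w))) = g(2,) = 2

value = 2


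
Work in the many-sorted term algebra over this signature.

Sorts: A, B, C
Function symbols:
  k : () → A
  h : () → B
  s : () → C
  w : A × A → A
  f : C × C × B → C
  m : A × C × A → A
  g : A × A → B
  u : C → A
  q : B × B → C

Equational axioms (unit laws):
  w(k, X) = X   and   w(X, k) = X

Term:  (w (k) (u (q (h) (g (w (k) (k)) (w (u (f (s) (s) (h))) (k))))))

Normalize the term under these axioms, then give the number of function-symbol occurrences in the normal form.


1. (w (k) (u (q (h) (g (w (k) (k)) (w (u (f (s) (s) (h))) (k))))))  →  (u (q (h) (g (w (k) (k)) (w (u (f (s) (s) (h))) (k)))))
2. (u (q (h) (g (w (k) (k)) (w (u (f (s) (s) (h))) (k)))))  →  (u (q (h) (g (k) (w (u (f (s) (s) (h))) (k)))))
3. (u (q (h) (g (k) (w (u (f (s) (s) (h))) (k)))))  →  (u (q (h) (g (k) (u (f (s) (s) (h))))))
normal form: (u (q (h) (g (k) (u (f (s) (s) (h))))))

size = 10


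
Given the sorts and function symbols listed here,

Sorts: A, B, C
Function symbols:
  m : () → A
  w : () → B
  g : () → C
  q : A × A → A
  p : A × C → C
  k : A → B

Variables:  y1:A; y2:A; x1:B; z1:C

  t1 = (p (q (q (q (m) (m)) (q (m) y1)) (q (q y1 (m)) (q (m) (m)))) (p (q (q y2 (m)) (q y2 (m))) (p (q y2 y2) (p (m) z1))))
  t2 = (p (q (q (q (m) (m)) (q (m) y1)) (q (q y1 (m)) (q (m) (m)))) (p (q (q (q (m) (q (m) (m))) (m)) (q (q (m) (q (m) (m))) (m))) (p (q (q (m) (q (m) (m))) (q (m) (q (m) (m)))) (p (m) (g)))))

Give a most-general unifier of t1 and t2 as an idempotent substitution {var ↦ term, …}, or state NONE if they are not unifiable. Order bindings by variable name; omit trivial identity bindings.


{y2 ↦ (q (m) (q (m) (m))), z1 ↦ (g)}


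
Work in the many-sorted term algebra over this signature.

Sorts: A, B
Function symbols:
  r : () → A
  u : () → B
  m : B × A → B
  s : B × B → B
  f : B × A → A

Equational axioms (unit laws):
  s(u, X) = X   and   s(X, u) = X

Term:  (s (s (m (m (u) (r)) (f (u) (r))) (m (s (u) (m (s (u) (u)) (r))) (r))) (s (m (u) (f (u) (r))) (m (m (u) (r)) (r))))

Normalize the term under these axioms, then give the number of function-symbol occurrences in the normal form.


size = 25

1. (s (s (m (m (u) (r)) (f (u) (r))) (m (s (u) (m (s (u) (u)) (r))) (r))) (s (m (u) (f (u) (r))) (m (m (u) (r)) (r))))  →  (s (s (m (m (u) (r)) (f (u) (r))) (m (m (s (u) (u)) (r)) (r))) (s (m (u) (f (u) (r))) (m (m (u) (r)) (r))))
2. (s (s (m (m (u) (r)) (f (u) (r))) (m (m (s (u) (u)) (r)) (r))) (s (m (u) (f (u) (r))) (m (m (u) (r)) (r))))  →  (s (s (m (m (u) (r)) (f (u) (r))) (m (m (u) (r)) (r))) (s (m (u) (f (u) (r))) (m (m (u) (r)) (r))))
normal form: (s (s (m (m (u) (r)) (f (u) (r))) (m (m (u) (r)) (r))) (s (m (u) (f (u) (r))) (m (m (u) (r)) (r))))


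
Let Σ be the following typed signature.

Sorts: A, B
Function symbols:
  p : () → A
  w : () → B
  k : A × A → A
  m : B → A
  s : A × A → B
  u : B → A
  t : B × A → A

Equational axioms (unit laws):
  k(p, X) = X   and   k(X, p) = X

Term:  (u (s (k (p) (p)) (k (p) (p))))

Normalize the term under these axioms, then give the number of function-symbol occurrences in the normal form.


size = 4

1. (u (s (k (p) (p)) (k (p) (p))))  →  (u (s (p) (k (p) (p))))
2. (u (s (p) (k (p) (p))))  →  (u (s (p) (p)))
normal form: (u (s (p) (p)))


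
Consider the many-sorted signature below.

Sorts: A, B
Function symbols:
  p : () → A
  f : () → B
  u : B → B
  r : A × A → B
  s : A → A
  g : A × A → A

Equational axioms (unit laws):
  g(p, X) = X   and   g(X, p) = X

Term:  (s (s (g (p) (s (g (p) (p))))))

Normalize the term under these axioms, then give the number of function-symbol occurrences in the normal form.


1. (s (s (g (p) (s (g (p) (p))))))  →  (s (s (s (g (p) (p)))))
2. (s (s (s (g (p) (p)))))  →  (s (s (s (p))))
normal form: (s (s (s (p))))

size = 4


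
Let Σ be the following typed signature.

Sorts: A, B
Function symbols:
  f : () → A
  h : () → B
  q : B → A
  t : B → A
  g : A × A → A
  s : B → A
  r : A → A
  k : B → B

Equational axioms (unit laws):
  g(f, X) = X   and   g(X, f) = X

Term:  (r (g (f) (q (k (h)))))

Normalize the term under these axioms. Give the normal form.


1. (r (g (f) (q (k (h)))))  →  (r (q (k (h))))

normal form = (r (q (k (h))))


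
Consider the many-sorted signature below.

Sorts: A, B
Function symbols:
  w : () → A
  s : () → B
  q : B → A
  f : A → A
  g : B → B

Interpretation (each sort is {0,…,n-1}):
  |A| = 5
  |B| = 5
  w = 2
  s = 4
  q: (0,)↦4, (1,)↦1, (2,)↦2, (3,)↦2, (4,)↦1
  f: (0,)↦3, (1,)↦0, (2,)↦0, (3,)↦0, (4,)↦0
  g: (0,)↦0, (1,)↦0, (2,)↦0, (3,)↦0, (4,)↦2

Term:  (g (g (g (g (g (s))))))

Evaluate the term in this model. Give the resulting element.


value = 0

  s = 4
  (g (s)) = g(4,) = 2
  (g (g (s))) = g(2,) = 0
  (g (g (g (s)))) = g(0,) = 0
  (g (g (g (g (s))))) = g(0,) = 0
  (g (g (g (g (g (s)))))) = g(0,) = 0


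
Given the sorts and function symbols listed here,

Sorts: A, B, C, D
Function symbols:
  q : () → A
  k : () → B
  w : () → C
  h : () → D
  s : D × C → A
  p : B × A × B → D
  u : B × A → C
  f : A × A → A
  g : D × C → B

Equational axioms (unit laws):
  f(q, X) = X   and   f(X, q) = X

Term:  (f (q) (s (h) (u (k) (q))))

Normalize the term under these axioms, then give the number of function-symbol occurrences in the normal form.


1. (f (q) (s (h) (u (k) (q))))  →  (s (h) (u (k) (q)))
normal form: (s (h) (u (k) (q)))

size = 5


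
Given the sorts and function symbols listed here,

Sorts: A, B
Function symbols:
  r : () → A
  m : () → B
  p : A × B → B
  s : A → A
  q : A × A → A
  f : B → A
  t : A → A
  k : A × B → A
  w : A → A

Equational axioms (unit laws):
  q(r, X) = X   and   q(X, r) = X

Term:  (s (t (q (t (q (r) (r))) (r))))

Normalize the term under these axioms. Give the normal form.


1. (s (t (q (t (q (r) (r))) (r))))  →  (s (t (t (q (r) (r)))))
2. (s (t (t (q (r) (r)))))  →  (s (t (t (r))))

normal form = (s (t (t (r))))


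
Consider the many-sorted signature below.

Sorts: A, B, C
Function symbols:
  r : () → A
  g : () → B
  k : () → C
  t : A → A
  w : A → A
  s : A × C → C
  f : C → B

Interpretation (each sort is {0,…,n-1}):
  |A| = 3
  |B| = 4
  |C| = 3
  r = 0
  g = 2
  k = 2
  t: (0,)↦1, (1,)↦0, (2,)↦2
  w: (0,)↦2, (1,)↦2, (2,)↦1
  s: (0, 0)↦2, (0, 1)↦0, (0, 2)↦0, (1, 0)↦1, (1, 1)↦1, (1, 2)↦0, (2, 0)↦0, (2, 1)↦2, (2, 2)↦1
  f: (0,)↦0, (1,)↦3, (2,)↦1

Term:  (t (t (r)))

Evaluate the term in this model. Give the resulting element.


value = 0

  r = 0
  (t (r)) = t(0,) = 1
  (t (t (r))) = t(1,) = 0


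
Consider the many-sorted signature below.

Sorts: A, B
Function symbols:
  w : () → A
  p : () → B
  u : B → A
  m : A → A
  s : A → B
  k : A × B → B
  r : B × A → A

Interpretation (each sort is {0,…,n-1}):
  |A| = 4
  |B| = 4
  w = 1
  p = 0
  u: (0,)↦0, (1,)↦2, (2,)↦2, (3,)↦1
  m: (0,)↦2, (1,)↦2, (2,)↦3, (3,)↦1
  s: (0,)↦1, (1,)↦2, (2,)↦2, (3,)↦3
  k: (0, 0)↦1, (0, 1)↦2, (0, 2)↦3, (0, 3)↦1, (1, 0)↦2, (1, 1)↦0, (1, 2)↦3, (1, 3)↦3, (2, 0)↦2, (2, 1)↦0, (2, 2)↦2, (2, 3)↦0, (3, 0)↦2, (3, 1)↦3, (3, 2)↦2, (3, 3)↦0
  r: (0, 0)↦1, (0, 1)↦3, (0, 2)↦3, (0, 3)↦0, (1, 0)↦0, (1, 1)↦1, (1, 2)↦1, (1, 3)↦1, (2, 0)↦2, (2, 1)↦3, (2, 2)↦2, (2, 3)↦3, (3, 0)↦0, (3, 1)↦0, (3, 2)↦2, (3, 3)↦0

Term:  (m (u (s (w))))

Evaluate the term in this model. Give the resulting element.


  w = 1
  (s (w)) = s(1,) = 2
  (u (s (w))) = u(2,) = 2
  (m (u (s (w)))) = m(2,) = 3

value = 3


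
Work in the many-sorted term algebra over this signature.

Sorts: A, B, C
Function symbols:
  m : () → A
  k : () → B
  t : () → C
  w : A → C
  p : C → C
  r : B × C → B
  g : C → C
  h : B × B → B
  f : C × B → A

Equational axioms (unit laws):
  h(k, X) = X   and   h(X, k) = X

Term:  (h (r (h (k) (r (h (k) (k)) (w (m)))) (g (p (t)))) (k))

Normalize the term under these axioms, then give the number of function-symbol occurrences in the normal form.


size = 8

1. (h (r (h (k) (r (h (k) (k)) (w (m)))) (g (p (t)))) (k))  →  (r (h (k) (r (h (k) (k)) (w (m)))) (g (p (t))))
2. (r (h (k) (r (h (k) (k)) (w (m)))) (g (p (t))))  →  (r (r (h (k) (k)) (w (m))) (g (p (t))))
3. (r (r (h (k) (k)) (w (m))) (g (p (t))))  →  (r (r (k) (w (m))) (g (p (t))))
normal form: (r (r (k) (w (m))) (g (p (t))))


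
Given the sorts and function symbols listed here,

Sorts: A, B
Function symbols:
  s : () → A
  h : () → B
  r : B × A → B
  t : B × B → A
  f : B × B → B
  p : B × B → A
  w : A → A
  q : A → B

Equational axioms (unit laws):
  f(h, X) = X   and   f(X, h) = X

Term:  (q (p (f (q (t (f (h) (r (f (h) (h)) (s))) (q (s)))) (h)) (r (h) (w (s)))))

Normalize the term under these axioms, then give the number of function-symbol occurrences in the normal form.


1. (q (p (f (q (t (f (h) (r (f (h) (h)) (s))) (q (s)))) (h)) (r (h) (w (s)))))  →  (q (p (q (t (f (h) (r (f (h) (h)) (s))) (q (s)))) (r (h) (w (s)))))
2. (q (p (q (t (f (h) (r (f (h) (h)) (s))) (q (s)))) (r (h) (w (s)))))  →  (q (p (q (t (r (f (h) (h)) (s)) (q (s)))) (r (h) (w (s)))))
3. (q (p (q (t (r (f (h) (h)) (s)) (q (s)))) (r (h) (w (s)))))  →  (q (p (q (t (r (h) (s)) (q (s)))) (r (h) (w (s)))))
normal form: (q (p (q (t (r (h) (s)) (q (s)))) (r (h) (w (s)))))

size = 13


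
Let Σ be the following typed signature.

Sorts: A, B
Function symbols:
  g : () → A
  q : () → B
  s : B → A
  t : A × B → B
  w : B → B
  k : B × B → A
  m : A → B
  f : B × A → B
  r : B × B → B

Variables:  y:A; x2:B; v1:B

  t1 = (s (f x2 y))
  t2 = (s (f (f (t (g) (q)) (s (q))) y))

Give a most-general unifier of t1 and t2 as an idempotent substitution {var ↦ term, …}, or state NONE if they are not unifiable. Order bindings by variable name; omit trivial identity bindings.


{x2 ↦ (f (t (g) (q)) (s (q)))}
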